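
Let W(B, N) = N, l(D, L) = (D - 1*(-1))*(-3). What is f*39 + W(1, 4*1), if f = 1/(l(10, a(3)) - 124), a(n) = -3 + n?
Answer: 589/157 ≈ 3.7516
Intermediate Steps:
l(D, L) = -3 - 3*D (l(D, L) = (D + 1)*(-3) = (1 + D)*(-3) = -3 - 3*D)
f = -1/157 (f = 1/((-3 - 3*10) - 124) = 1/((-3 - 30) - 124) = 1/(-33 - 124) = 1/(-157) = -1/157 ≈ -0.0063694)
f*39 + W(1, 4*1) = -1/157*39 + 4*1 = -39/157 + 4 = 589/157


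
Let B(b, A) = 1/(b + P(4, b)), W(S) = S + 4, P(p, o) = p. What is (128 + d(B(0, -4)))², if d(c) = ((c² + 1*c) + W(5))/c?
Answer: 436921/16 ≈ 27308.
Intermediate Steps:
W(S) = 4 + S
B(b, A) = 1/(4 + b) (B(b, A) = 1/(b + 4) = 1/(4 + b))
d(c) = (9 + c + c²)/c (d(c) = ((c² + 1*c) + (4 + 5))/c = ((c² + c) + 9)/c = ((c + c²) + 9)/c = (9 + c + c²)/c)
(128 + d(B(0, -4)))² = (128 + (1 + 1/(4 + 0) + 9/(1/(4 + 0))))² = (128 + (1 + 1/4 + 9/(1/4)))² = (128 + (1 + ¼ + 9/(¼)))² = (128 + (1 + ¼ + 9*4))² = (128 + (1 + ¼ + 36))² = (128 + 149/4)² = (661/4)² = 436921/16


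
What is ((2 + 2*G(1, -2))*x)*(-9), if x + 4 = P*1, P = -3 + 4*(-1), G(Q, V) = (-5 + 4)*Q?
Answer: 0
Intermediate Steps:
G(Q, V) = -Q
P = -7 (P = -3 - 4 = -7)
x = -11 (x = -4 - 7*1 = -4 - 7 = -11)
((2 + 2*G(1, -2))*x)*(-9) = ((2 + 2*(-1*1))*(-11))*(-9) = ((2 + 2*(-1))*(-11))*(-9) = ((2 - 2)*(-11))*(-9) = (0*(-11))*(-9) = 0*(-9) = 0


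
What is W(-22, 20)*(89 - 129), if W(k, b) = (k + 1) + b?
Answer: 40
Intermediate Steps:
W(k, b) = 1 + b + k (W(k, b) = (1 + k) + b = 1 + b + k)
W(-22, 20)*(89 - 129) = (1 + 20 - 22)*(89 - 129) = -1*(-40) = 40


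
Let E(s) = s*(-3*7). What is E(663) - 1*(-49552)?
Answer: 35629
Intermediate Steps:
E(s) = -21*s (E(s) = s*(-21) = -21*s)
E(663) - 1*(-49552) = -21*663 - 1*(-49552) = -13923 + 49552 = 35629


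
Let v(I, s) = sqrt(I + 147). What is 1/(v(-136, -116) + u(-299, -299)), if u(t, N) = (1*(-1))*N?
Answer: 299/89390 - sqrt(11)/89390 ≈ 0.0033078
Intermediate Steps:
u(t, N) = -N
v(I, s) = sqrt(147 + I)
1/(v(-136, -116) + u(-299, -299)) = 1/(sqrt(147 - 136) - 1*(-299)) = 1/(sqrt(11) + 299) = 1/(299 + sqrt(11))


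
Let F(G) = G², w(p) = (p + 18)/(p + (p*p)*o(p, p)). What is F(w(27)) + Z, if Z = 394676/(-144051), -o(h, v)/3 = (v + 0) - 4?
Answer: -4105075972807/1498293465732 ≈ -2.7398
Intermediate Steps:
o(h, v) = 12 - 3*v (o(h, v) = -3*((v + 0) - 4) = -3*(v - 4) = -3*(-4 + v) = 12 - 3*v)
w(p) = (18 + p)/(p + p²*(12 - 3*p)) (w(p) = (p + 18)/(p + (p*p)*(12 - 3*p)) = (18 + p)/(p + p²*(12 - 3*p)))
Z = -394676/144051 (Z = 394676*(-1/144051) = -394676/144051 ≈ -2.7398)
F(w(27)) + Z = ((-18 - 1*27)/(27*(-1 + 3*27*(-4 + 27))))² - 394676/144051 = ((-18 - 27)/(27*(-1 + 3*27*23)))² - 394676/144051 = ((1/27)*(-45)/(-1 + 1863))² - 394676/144051 = ((1/27)*(-45)/1862)² - 394676/144051 = ((1/27)*(1/1862)*(-45))² - 394676/144051 = (-5/5586)² - 394676/144051 = 25/31203396 - 394676/144051 = -4105075972807/1498293465732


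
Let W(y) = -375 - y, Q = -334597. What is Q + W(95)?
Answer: -335067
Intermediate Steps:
Q + W(95) = -334597 + (-375 - 1*95) = -334597 + (-375 - 95) = -334597 - 470 = -335067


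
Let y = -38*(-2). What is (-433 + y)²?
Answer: 127449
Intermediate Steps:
y = 76
(-433 + y)² = (-433 + 76)² = (-357)² = 127449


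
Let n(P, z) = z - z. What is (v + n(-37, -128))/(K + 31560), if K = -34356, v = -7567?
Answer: 7567/2796 ≈ 2.7064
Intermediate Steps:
n(P, z) = 0
(v + n(-37, -128))/(K + 31560) = (-7567 + 0)/(-34356 + 31560) = -7567/(-2796) = -7567*(-1/2796) = 7567/2796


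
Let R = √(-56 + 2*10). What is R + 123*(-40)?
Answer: -4920 + 6*I ≈ -4920.0 + 6.0*I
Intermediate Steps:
R = 6*I (R = √(-56 + 20) = √(-36) = 6*I ≈ 6.0*I)
R + 123*(-40) = 6*I + 123*(-40) = 6*I - 4920 = -4920 + 6*I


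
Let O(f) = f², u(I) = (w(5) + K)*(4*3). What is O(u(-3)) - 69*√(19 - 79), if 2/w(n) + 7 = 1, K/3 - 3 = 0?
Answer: 10816 - 138*I*√15 ≈ 10816.0 - 534.47*I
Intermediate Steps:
K = 9 (K = 9 + 3*0 = 9 + 0 = 9)
w(n) = -⅓ (w(n) = 2/(-7 + 1) = 2/(-6) = 2*(-⅙) = -⅓)
u(I) = 104 (u(I) = (-⅓ + 9)*(4*3) = (26/3)*12 = 104)
O(u(-3)) - 69*√(19 - 79) = 104² - 69*√(19 - 79) = 10816 - 138*I*√15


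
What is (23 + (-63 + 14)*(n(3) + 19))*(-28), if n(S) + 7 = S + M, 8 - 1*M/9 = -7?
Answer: 205156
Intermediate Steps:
M = 135 (M = 72 - 9*(-7) = 72 + 63 = 135)
n(S) = 128 + S (n(S) = -7 + (S + 135) = -7 + (135 + S) = 128 + S)
(23 + (-63 + 14)*(n(3) + 19))*(-28) = (23 + (-63 + 14)*((128 + 3) + 19))*(-28) = (23 - 49*(131 + 19))*(-28) = (23 - 49*150)*(-28) = (23 - 7350)*(-28) = -7327*(-28) = 205156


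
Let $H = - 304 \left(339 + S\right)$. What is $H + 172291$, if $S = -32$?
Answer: $78963$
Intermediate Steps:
$H = -93328$ ($H = - 304 \left(339 - 32\right) = \left(-304\right) 307 = -93328$)
$H + 172291 = -93328 + 172291 = 78963$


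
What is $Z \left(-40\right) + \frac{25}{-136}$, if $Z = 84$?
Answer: $- \frac{456985}{136} \approx -3360.2$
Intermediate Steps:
$Z \left(-40\right) + \frac{25}{-136} = 84 \left(-40\right) + \frac{25}{-136} = -3360 + 25 \left(- \frac{1}{136}\right) = -3360 - \frac{25}{136} = - \frac{456985}{136}$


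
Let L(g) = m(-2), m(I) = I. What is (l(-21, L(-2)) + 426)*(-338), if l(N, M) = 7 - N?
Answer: -153452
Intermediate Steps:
L(g) = -2
(l(-21, L(-2)) + 426)*(-338) = ((7 - 1*(-21)) + 426)*(-338) = ((7 + 21) + 426)*(-338) = (28 + 426)*(-338) = 454*(-338) = -153452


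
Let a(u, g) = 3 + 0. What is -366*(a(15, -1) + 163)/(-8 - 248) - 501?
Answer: -16875/64 ≈ -263.67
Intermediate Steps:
a(u, g) = 3
-366*(a(15, -1) + 163)/(-8 - 248) - 501 = -366*(3 + 163)/(-8 - 248) - 501 = -60756/(-256) - 501 = -60756*(-1)/256 - 501 = -366*(-83/128) - 501 = 15189/64 - 501 = -16875/64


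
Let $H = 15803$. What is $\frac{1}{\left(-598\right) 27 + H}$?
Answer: $- \frac{1}{343} \approx -0.0029155$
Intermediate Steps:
$\frac{1}{\left(-598\right) 27 + H} = \frac{1}{\left(-598\right) 27 + 15803} = \frac{1}{-16146 + 15803} = \frac{1}{-343} = - \frac{1}{343}$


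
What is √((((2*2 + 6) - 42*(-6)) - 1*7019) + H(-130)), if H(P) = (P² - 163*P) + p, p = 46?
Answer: √31379 ≈ 177.14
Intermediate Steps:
H(P) = 46 + P² - 163*P (H(P) = (P² - 163*P) + 46 = 46 + P² - 163*P)
√((((2*2 + 6) - 42*(-6)) - 1*7019) + H(-130)) = √((((2*2 + 6) - 42*(-6)) - 1*7019) + (46 + (-130)² - 163*(-130))) = √((((4 + 6) + 252) - 7019) + (46 + 16900 + 21190)) = √(((10 + 252) - 7019) + 38136) = √((262 - 7019) + 38136) = √(-6757 + 38136) = √31379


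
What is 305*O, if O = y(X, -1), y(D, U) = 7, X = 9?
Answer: 2135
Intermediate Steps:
O = 7
305*O = 305*7 = 2135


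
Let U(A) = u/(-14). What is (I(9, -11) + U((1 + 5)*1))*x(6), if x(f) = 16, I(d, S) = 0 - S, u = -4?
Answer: 1264/7 ≈ 180.57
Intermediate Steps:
I(d, S) = -S
U(A) = 2/7 (U(A) = -4/(-14) = -4*(-1/14) = 2/7)
(I(9, -11) + U((1 + 5)*1))*x(6) = (-1*(-11) + 2/7)*16 = (11 + 2/7)*16 = (79/7)*16 = 1264/7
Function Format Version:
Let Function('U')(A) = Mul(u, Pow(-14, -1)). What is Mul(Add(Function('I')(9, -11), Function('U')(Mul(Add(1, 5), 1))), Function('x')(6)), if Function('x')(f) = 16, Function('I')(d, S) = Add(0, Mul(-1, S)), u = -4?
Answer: Rational(1264, 7) ≈ 180.57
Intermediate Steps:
Function('I')(d, S) = Mul(-1, S)
Function('U')(A) = Rational(2, 7) (Function('U')(A) = Mul(-4, Pow(-14, -1)) = Mul(-4, Rational(-1, 14)) = Rational(2, 7))
Mul(Add(Function('I')(9, -11), Function('U')(Mul(Add(1, 5), 1))), Function('x')(6)) = Mul(Add(Mul(-1, -11), Rational(2, 7)), 16) = Mul(Add(11, Rational(2, 7)), 16) = Mul(Rational(79, 7), 16) = Rational(1264, 7)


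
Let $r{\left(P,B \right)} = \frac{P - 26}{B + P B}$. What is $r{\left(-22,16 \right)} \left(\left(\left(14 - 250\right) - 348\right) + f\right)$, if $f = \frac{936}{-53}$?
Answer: $- \frac{31888}{371} \approx -85.951$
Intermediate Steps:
$r{\left(P,B \right)} = \frac{-26 + P}{B + B P}$
$f = - \frac{936}{53}$ ($f = 936 \left(- \frac{1}{53}\right) = - \frac{936}{53} \approx -17.66$)
$r{\left(-22,16 \right)} \left(\left(\left(14 - 250\right) - 348\right) + f\right) = \frac{-26 - 22}{16 \left(1 - 22\right)} \left(\left(\left(14 - 250\right) - 348\right) - \frac{936}{53}\right) = \frac{1}{16} \frac{1}{-21} \left(-48\right) \left(\left(-236 - 348\right) - \frac{936}{53}\right) = \frac{1}{16} \left(- \frac{1}{21}\right) \left(-48\right) \left(-584 - \frac{936}{53}\right) = \frac{1}{7} \left(- \frac{31888}{53}\right) = - \frac{31888}{371}$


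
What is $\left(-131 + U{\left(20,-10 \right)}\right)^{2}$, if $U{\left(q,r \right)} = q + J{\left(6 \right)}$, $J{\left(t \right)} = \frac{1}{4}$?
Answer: $\frac{196249}{16} \approx 12266.0$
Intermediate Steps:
$J{\left(t \right)} = \frac{1}{4}$
$U{\left(q,r \right)} = \frac{1}{4} + q$ ($U{\left(q,r \right)} = q + \frac{1}{4} = \frac{1}{4} + q$)
$\left(-131 + U{\left(20,-10 \right)}\right)^{2} = \left(-131 + \left(\frac{1}{4} + 20\right)\right)^{2} = \left(-131 + \frac{81}{4}\right)^{2} = \left(- \frac{443}{4}\right)^{2} = \frac{196249}{16}$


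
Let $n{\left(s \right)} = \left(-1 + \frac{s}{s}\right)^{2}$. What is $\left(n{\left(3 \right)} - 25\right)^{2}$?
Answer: $625$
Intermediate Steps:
$n{\left(s \right)} = 0$ ($n{\left(s \right)} = \left(-1 + 1\right)^{2} = 0^{2} = 0$)
$\left(n{\left(3 \right)} - 25\right)^{2} = \left(0 - 25\right)^{2} = \left(-25\right)^{2} = 625$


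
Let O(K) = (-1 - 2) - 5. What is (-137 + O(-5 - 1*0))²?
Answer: 21025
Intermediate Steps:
O(K) = -8 (O(K) = -3 - 5 = -8)
(-137 + O(-5 - 1*0))² = (-137 - 8)² = (-145)² = 21025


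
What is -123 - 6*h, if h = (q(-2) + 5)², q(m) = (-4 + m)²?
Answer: -10209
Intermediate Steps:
h = 1681 (h = ((-4 - 2)² + 5)² = ((-6)² + 5)² = (36 + 5)² = 41² = 1681)
-123 - 6*h = -123 - 6*1681 = -123 - 10086 = -10209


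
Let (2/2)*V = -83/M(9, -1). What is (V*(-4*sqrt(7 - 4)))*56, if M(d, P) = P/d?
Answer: -167328*sqrt(3) ≈ -2.8982e+5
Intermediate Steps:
V = 747 (V = -83/((-1/9)) = -83/((-1*1/9)) = -83/(-1/9) = -83*(-9) = 747)
(V*(-4*sqrt(7 - 4)))*56 = (747*(-4*sqrt(7 - 4)))*56 = (747*(-4*sqrt(3)))*56 = -2988*sqrt(3)*56 = -167328*sqrt(3)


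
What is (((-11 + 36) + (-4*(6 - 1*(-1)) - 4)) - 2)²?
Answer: 81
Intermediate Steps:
(((-11 + 36) + (-4*(6 - 1*(-1)) - 4)) - 2)² = ((25 + (-4*(6 + 1) - 4)) - 2)² = ((25 + (-4*7 - 4)) - 2)² = ((25 + (-28 - 4)) - 2)² = ((25 - 32) - 2)² = (-7 - 2)² = (-9)² = 81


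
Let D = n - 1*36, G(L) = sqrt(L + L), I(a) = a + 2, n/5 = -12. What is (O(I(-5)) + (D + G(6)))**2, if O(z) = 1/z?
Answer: 83629/9 - 1156*sqrt(3)/3 ≈ 8624.7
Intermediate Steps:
n = -60 (n = 5*(-12) = -60)
I(a) = 2 + a
G(L) = sqrt(2)*sqrt(L) (G(L) = sqrt(2*L) = sqrt(2)*sqrt(L))
D = -96 (D = -60 - 1*36 = -60 - 36 = -96)
(O(I(-5)) + (D + G(6)))**2 = (1/(2 - 5) + (-96 + sqrt(2)*sqrt(6)))**2 = (1/(-3) + (-96 + 2*sqrt(3)))**2 = (-1/3 + (-96 + 2*sqrt(3)))**2 = (-289/3 + 2*sqrt(3))**2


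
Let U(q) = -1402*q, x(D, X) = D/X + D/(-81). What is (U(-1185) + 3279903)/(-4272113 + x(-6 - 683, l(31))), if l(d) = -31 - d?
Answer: -24815073006/21454452959 ≈ -1.1566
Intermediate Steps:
x(D, X) = -D/81 + D/X (x(D, X) = D/X + D*(-1/81) = D/X - D/81 = -D/81 + D/X)
(U(-1185) + 3279903)/(-4272113 + x(-6 - 683, l(31))) = (-1402*(-1185) + 3279903)/(-4272113 + (-(-6 - 683)/81 + (-6 - 683)/(-31 - 1*31))) = (1661370 + 3279903)/(-4272113 + (-1/81*(-689) - 689/(-31 - 31))) = 4941273/(-4272113 + (689/81 - 689/(-62))) = 4941273/(-4272113 + (689/81 - 689*(-1/62))) = 4941273/(-4272113 + (689/81 + 689/62)) = 4941273/(-4272113 + 98527/5022) = 4941273/(-21454452959/5022) = 4941273*(-5022/21454452959) = -24815073006/21454452959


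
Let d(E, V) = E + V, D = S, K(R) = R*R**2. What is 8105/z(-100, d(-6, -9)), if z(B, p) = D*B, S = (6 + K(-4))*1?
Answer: 1621/1160 ≈ 1.3974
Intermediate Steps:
K(R) = R**3
S = -58 (S = (6 + (-4)**3)*1 = (6 - 64)*1 = -58*1 = -58)
D = -58
z(B, p) = -58*B
8105/z(-100, d(-6, -9)) = 8105/((-58*(-100))) = 8105/5800 = 8105*(1/5800) = 1621/1160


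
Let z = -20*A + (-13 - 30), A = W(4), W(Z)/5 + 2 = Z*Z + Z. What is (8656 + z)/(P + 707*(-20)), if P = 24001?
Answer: 2271/3287 ≈ 0.69090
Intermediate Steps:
W(Z) = -10 + 5*Z + 5*Z² (W(Z) = -10 + 5*(Z*Z + Z) = -10 + 5*(Z² + Z) = -10 + 5*(Z + Z²) = -10 + (5*Z + 5*Z²) = -10 + 5*Z + 5*Z²)
A = 90 (A = -10 + 5*4 + 5*4² = -10 + 20 + 5*16 = -10 + 20 + 80 = 90)
z = -1843 (z = -20*90 + (-13 - 30) = -1800 - 43 = -1843)
(8656 + z)/(P + 707*(-20)) = (8656 - 1843)/(24001 + 707*(-20)) = 6813/(24001 - 14140) = 6813/9861 = 6813*(1/9861) = 2271/3287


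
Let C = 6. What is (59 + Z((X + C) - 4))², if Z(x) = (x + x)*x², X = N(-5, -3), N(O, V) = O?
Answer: 25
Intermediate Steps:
X = -5
Z(x) = 2*x³ (Z(x) = (2*x)*x² = 2*x³)
(59 + Z((X + C) - 4))² = (59 + 2*((-5 + 6) - 4)³)² = (59 + 2*(1 - 4)³)² = (59 + 2*(-3)³)² = (59 + 2*(-27))² = (59 - 54)² = 5² = 25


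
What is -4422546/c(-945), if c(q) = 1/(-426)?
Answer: 1884004596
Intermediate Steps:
c(q) = -1/426
-4422546/c(-945) = -4422546/(-1/426) = -4422546*(-426) = 1884004596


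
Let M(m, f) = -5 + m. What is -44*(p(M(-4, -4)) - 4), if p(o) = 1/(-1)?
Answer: 220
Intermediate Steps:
p(o) = -1
-44*(p(M(-4, -4)) - 4) = -44*(-1 - 4) = -44*(-5) = 220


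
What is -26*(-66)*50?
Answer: 85800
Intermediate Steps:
-26*(-66)*50 = 1716*50 = 85800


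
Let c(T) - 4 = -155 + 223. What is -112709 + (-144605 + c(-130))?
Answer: -257242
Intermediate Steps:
c(T) = 72 (c(T) = 4 + (-155 + 223) = 4 + 68 = 72)
-112709 + (-144605 + c(-130)) = -112709 + (-144605 + 72) = -112709 - 144533 = -257242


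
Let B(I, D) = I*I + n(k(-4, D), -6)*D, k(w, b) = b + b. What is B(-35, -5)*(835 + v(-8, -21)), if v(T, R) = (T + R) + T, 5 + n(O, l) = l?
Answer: 1021440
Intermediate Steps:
k(w, b) = 2*b
n(O, l) = -5 + l
v(T, R) = R + 2*T (v(T, R) = (R + T) + T = R + 2*T)
B(I, D) = I² - 11*D (B(I, D) = I*I + (-5 - 6)*D = I² - 11*D)
B(-35, -5)*(835 + v(-8, -21)) = ((-35)² - 11*(-5))*(835 + (-21 + 2*(-8))) = (1225 + 55)*(835 + (-21 - 16)) = 1280*(835 - 37) = 1280*798 = 1021440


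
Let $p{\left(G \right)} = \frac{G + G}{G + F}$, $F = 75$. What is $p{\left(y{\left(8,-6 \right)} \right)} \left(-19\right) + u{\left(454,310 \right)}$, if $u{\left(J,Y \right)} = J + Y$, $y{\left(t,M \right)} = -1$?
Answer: $\frac{28287}{37} \approx 764.51$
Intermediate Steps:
$p{\left(G \right)} = \frac{2 G}{75 + G}$ ($p{\left(G \right)} = \frac{G + G}{G + 75} = \frac{2 G}{75 + G}$)
$p{\left(y{\left(8,-6 \right)} \right)} \left(-19\right) + u{\left(454,310 \right)} = 2 \left(-1\right) \frac{1}{75 - 1} \left(-19\right) + \left(454 + 310\right) = 2 \left(-1\right) \frac{1}{74} \left(-19\right) + 764 = \left(- \frac{1}{37}\right) \left(-19\right) + 764 = \frac{19}{37} + 764 = \frac{28287}{37}$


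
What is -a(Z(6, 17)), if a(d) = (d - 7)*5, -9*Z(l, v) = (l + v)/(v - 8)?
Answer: 2950/81 ≈ 36.420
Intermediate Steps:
Z(l, v) = -(l + v)/(9*(-8 + v)) (Z(l, v) = -(l + v)/(9*(v - 8)) = -(l + v)/(9*(-8 + v)))
a(d) = -35 + 5*d (a(d) = (-7 + d)*5 = -35 + 5*d)
-a(Z(6, 17)) = -(-35 + 5*((-1*6 - 1*17)/(9*(-8 + 17)))) = -(-35 + 5*((1/9)*(-6 - 17)/9)) = -(-35 + 5*((1/9)*(1/9)*(-23))) = -(-35 + 5*(-23/81)) = -(-35 - 115/81) = -1*(-2950/81) = 2950/81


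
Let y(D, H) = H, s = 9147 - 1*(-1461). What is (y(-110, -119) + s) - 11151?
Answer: -662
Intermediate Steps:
s = 10608 (s = 9147 + 1461 = 10608)
(y(-110, -119) + s) - 11151 = (-119 + 10608) - 11151 = 10489 - 11151 = -662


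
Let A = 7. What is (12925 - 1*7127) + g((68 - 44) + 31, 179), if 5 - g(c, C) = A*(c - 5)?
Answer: 5453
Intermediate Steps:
g(c, C) = 40 - 7*c (g(c, C) = 5 - 7*(c - 5) = 5 - 7*(-5 + c) = 5 - (-35 + 7*c) = 5 + (35 - 7*c) = 40 - 7*c)
(12925 - 1*7127) + g((68 - 44) + 31, 179) = (12925 - 1*7127) + (40 - 7*((68 - 44) + 31)) = (12925 - 7127) + (40 - 7*(24 + 31)) = 5798 + (40 - 7*55) = 5798 + (40 - 385) = 5798 - 345 = 5453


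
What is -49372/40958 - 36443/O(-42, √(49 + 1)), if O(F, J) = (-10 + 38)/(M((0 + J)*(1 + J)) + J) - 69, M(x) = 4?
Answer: 915043498835/1807742767 + 2551010*√2/88273 ≈ 547.05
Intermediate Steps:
O(F, J) = -69 + 28/(4 + J) (O(F, J) = (-10 + 38)/(4 + J) - 69 = 28/(4 + J) - 69 = -69 + 28/(4 + J))
-49372/40958 - 36443/O(-42, √(49 + 1)) = -49372/40958 - 36443*(4 + √(49 + 1))/(-248 - 69*√(49 + 1)) = -49372*1/40958 - 36443*(4 + √50)/(-248 - 345*√2) = -24686/20479 - 36443*(4 + 5*√2)/(-248 - 345*√2)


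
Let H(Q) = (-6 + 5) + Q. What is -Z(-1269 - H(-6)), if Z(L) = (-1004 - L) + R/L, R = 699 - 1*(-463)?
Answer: -162217/631 ≈ -257.08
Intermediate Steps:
R = 1162 (R = 699 + 463 = 1162)
H(Q) = -1 + Q
Z(L) = -1004 - L + 1162/L (Z(L) = (-1004 - L) + 1162/L = -1004 - L + 1162/L)
-Z(-1269 - H(-6)) = -(-1004 - (-1269 - (-1 - 6)) + 1162/(-1269 - (-1 - 6))) = -(-1004 - (-1269 - 1*(-7)) + 1162/(-1269 - 1*(-7))) = -(-1004 - (-1269 + 7) + 1162/(-1269 + 7)) = -(-1004 - 1*(-1262) + 1162/(-1262)) = -(-1004 + 1262 + 1162*(-1/1262)) = -(-1004 + 1262 - 581/631) = -1*162217/631 = -162217/631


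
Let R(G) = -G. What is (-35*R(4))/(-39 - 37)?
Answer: -35/19 ≈ -1.8421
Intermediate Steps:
(-35*R(4))/(-39 - 37) = (-(-35)*4)/(-39 - 37) = -35*(-4)/(-76) = 140*(-1/76) = -35/19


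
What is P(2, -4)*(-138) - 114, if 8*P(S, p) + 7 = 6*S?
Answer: -801/4 ≈ -200.25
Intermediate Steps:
P(S, p) = -7/8 + 3*S/4 (P(S, p) = -7/8 + (6*S)/8 = -7/8 + 3*S/4)
P(2, -4)*(-138) - 114 = (-7/8 + (¾)*2)*(-138) - 114 = (-7/8 + 3/2)*(-138) - 114 = (5/8)*(-138) - 114 = -345/4 - 114 = -801/4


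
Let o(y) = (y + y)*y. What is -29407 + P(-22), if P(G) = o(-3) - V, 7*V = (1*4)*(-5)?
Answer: -205703/7 ≈ -29386.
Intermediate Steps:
o(y) = 2*y² (o(y) = (2*y)*y = 2*y²)
V = -20/7 (V = ((1*4)*(-5))/7 = (4*(-5))/7 = (⅐)*(-20) = -20/7 ≈ -2.8571)
P(G) = 146/7 (P(G) = 2*(-3)² - 1*(-20/7) = 2*9 + 20/7 = 18 + 20/7 = 146/7)
-29407 + P(-22) = -29407 + 146/7 = -205703/7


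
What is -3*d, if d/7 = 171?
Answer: -3591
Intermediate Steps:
d = 1197 (d = 7*171 = 1197)
-3*d = -3*1197 = -3591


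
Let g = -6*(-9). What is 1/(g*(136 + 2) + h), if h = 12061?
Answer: 1/19513 ≈ 5.1248e-5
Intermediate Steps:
g = 54
1/(g*(136 + 2) + h) = 1/(54*(136 + 2) + 12061) = 1/(54*138 + 12061) = 1/(7452 + 12061) = 1/19513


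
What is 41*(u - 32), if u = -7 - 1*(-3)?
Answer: -1476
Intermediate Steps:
u = -4 (u = -7 + 3 = -4)
41*(u - 32) = 41*(-4 - 32) = 41*(-36) = -1476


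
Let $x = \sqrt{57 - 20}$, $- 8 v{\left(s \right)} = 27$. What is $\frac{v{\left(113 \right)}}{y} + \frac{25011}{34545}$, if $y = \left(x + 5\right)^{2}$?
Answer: $- \frac{76761}{105280} + \frac{15 \sqrt{37}}{64} \approx 0.69654$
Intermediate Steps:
$v{\left(s \right)} = - \frac{27}{8}$ ($v{\left(s \right)} = \left(- \frac{1}{8}\right) 27 = - \frac{27}{8}$)
$x = \sqrt{37} \approx 6.0828$
$y = \left(5 + \sqrt{37}\right)^{2}$ ($y = \left(\sqrt{37} + 5\right)^{2} = \left(5 + \sqrt{37}\right)^{2} \approx 122.83$)
$\frac{v{\left(113 \right)}}{y} + \frac{25011}{34545} = - \frac{27}{8 \left(5 + \sqrt{37}\right)^{2}} + \frac{25011}{34545} = - \frac{27}{8 \left(5 + \sqrt{37}\right)^{2}} + 25011 \cdot \frac{1}{34545} = - \frac{27}{8 \left(5 + \sqrt{37}\right)^{2}} + \frac{1191}{1645} = \frac{1191}{1645} - \frac{27}{8 \left(5 + \sqrt{37}\right)^{2}}$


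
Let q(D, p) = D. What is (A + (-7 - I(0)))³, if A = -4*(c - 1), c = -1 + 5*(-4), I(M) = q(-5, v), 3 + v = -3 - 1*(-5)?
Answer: 636056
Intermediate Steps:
v = -1 (v = -3 + (-3 - 1*(-5)) = -3 + (-3 + 5) = -3 + 2 = -1)
I(M) = -5
c = -21 (c = -1 - 20 = -21)
A = 88 (A = -4*(-21 - 1) = -4*(-22) = 88)
(A + (-7 - I(0)))³ = (88 + (-7 - 1*(-5)))³ = (88 + (-7 + 5))³ = (88 - 2)³ = 86³ = 636056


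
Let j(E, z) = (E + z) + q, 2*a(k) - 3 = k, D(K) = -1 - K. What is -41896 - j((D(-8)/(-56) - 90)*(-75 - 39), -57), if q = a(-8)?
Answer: -208443/4 ≈ -52111.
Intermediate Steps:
a(k) = 3/2 + k/2
q = -5/2 (q = 3/2 + (½)*(-8) = 3/2 - 4 = -5/2 ≈ -2.5000)
j(E, z) = -5/2 + E + z (j(E, z) = (E + z) - 5/2 = -5/2 + E + z)
-41896 - j((D(-8)/(-56) - 90)*(-75 - 39), -57) = -41896 - (-5/2 + ((-1 - 1*(-8))/(-56) - 90)*(-75 - 39) - 57) = -41896 - (-5/2 + ((-1 + 8)*(-1/56) - 90)*(-114) - 57) = -41896 - (-5/2 + (7*(-1/56) - 90)*(-114) - 57) = -41896 - (-5/2 + (-⅛ - 90)*(-114) - 57) = -41896 - (-5/2 - 721/8*(-114) - 57) = -41896 - (-5/2 + 41097/4 - 57) = -41896 - 1*40859/4 = -41896 - 40859/4 = -208443/4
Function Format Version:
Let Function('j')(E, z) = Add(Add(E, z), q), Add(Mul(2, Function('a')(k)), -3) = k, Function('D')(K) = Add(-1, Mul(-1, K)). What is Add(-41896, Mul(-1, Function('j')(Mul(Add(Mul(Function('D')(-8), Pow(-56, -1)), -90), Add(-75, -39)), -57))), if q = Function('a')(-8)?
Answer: Rational(-208443, 4) ≈ -52111.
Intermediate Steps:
Function('a')(k) = Add(Rational(3, 2), Mul(Rational(1, 2), k))
q = Rational(-5, 2) (q = Add(Rational(3, 2), Mul(Rational(1, 2), -8)) = Add(Rational(3, 2), -4) = Rational(-5, 2) ≈ -2.5000)
Function('j')(E, z) = Add(Rational(-5, 2), E, z) (Function('j')(E, z) = Add(Add(E, z), Rational(-5, 2)) = Add(Rational(-5, 2), E, z))
Add(-41896, Mul(-1, Function('j')(Mul(Add(Mul(Function('D')(-8), Pow(-56, -1)), -90), Add(-75, -39)), -57))) = Add(-41896, Mul(-1, Add(Rational(-5, 2), Mul(Add(Mul(Add(-1, Mul(-1, -8)), Pow(-56, -1)), -90), Add(-75, -39)), -57))) = Add(-41896, Mul(-1, Add(Rational(-5, 2), Mul(Add(Mul(Add(-1, 8), Rational(-1, 56)), -90), -114), -57))) = Add(-41896, Mul(-1, Add(Rational(-5, 2), Mul(Add(Mul(7, Rational(-1, 56)), -90), -114), -57))) = Add(-41896, Mul(-1, Add(Rational(-5, 2), Mul(Add(Rational(-1, 8), -90), -114), -57))) = Add(-41896, Mul(-1, Add(Rational(-5, 2), Mul(Rational(-721, 8), -114), -57))) = Add(-41896, Mul(-1, Add(Rational(-5, 2), Rational(41097, 4), -57))) = Add(-41896, Mul(-1, Rational(40859, 4))) = Add(-41896, Rational(-40859, 4)) = Rational(-208443, 4)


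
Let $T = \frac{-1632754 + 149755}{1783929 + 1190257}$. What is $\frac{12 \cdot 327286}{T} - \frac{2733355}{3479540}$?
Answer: $- \frac{2709613934285555315}{344010289364} \approx -7.8766 \cdot 10^{6}$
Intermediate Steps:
$T = - \frac{1482999}{2974186} \approx -0.49862$
$\frac{12 \cdot 327286}{T} - \frac{2733355}{3479540} = \frac{12 \cdot 327286}{- \frac{1482999}{2974186}} - \frac{2733355}{3479540} = 3927432 \left(- \frac{2974186}{1482999}\right) - \frac{546671}{695908} = - \frac{3893637756784}{494333} - \frac{546671}{695908} = - \frac{2709613934285555315}{344010289364}$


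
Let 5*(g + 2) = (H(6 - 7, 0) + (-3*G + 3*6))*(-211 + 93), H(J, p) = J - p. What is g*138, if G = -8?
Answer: -669024/5 ≈ -1.3380e+5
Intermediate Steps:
g = -4848/5 (g = -2 + ((((6 - 7) - 1*0) + (-3*(-8) + 3*6))*(-211 + 93))/5 = -2 + (((-1 + 0) + (24 + 18))*(-118))/5 = -2 + ((-1 + 42)*(-118))/5 = -2 + (41*(-118))/5 = -2 + (1/5)*(-4838) = -2 - 4838/5 = -4848/5 ≈ -969.60)
g*138 = -4848/5*138 = -669024/5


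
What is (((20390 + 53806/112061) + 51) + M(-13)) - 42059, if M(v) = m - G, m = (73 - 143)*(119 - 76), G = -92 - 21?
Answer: -2747121609/112061 ≈ -24515.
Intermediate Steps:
G = -113
m = -3010 (m = -70*43 = -3010)
M(v) = -2897 (M(v) = -3010 - 1*(-113) = -3010 + 113 = -2897)
(((20390 + 53806/112061) + 51) + M(-13)) - 42059 = (((20390 + 53806/112061) + 51) - 2897) - 42059 = ((2284977596/112061 + 51) - 2897) - 42059 = (2290692707/112061 - 2897) - 42059 = 1966051990/112061 - 42059 = -2747121609/112061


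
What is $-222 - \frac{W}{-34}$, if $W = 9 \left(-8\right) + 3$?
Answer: $- \frac{7617}{34} \approx -224.03$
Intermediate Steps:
$W = -69$ ($W = -72 + 3 = -69$)
$-222 - \frac{W}{-34} = -222 - - \frac{69}{-34} = -222 - \left(-69\right) \left(- \frac{1}{34}\right) = -222 - \frac{69}{34} = - \frac{7617}{34}$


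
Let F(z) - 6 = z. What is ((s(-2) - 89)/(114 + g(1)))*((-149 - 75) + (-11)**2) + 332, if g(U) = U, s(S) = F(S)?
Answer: 9387/23 ≈ 408.13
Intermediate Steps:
F(z) = 6 + z
s(S) = 6 + S
((s(-2) - 89)/(114 + g(1)))*((-149 - 75) + (-11)**2) + 332 = (((6 - 2) - 89)/(114 + 1))*((-149 - 75) + (-11)**2) + 332 = ((4 - 89)/115)*(-224 + 121) + 332 = -85*1/115*(-103) + 332 = -17/23*(-103) + 332 = 1751/23 + 332 = 9387/23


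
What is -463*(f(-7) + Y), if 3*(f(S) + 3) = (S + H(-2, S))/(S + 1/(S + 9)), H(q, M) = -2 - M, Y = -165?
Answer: 3031724/39 ≈ 77737.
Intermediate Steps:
f(S) = -3 - 2/(3*(S + 1/(9 + S))) (f(S) = -3 + ((S + (-2 - S))/(S + 1/(S + 9)))/3 = -3 + (-2/(S + 1/(9 + S)))/3 = -3 - 2/(3*(S + 1/(9 + S))))
-463*(f(-7) + Y) = -463*((-27 - 83*(-7) - 9*(-7)**2)/(3*(1 + (-7)**2 + 9*(-7))) - 165) = -463*((-27 + 581 - 9*49)/(3*(1 + 49 - 63)) - 165) = -463*((1/3)*(-27 + 581 - 441)/(-13) - 165) = -463*((1/3)*(-1/13)*113 - 165) = -463*(-113/39 - 165) = -463*(-6548/39) = 3031724/39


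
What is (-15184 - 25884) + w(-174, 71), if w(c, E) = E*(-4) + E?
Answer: -41281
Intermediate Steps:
w(c, E) = -3*E (w(c, E) = -4*E + E = -3*E)
(-15184 - 25884) + w(-174, 71) = (-15184 - 25884) - 3*71 = -41068 - 213 = -41281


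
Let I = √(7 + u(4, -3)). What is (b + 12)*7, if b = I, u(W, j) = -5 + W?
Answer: 84 + 7*√6 ≈ 101.15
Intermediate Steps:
I = √6 (I = √(7 + (-5 + 4)) = √(7 - 1) = √6 ≈ 2.4495)
b = √6 ≈ 2.4495
(b + 12)*7 = (√6 + 12)*7 = (12 + √6)*7 = 84 + 7*√6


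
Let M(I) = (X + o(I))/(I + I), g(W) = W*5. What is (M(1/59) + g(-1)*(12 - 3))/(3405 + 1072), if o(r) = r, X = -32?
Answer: -1977/8954 ≈ -0.22080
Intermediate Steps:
g(W) = 5*W
M(I) = (-32 + I)/(2*I) (M(I) = (-32 + I)/(I + I) = (-32 + I)/((2*I)) = (-32 + I)*(1/(2*I)) = (-32 + I)/(2*I))
(M(1/59) + g(-1)*(12 - 3))/(3405 + 1072) = ((-32 + 1/59)/(2*(1/59)) + (5*(-1))*(12 - 3))/(3405 + 1072) = ((-32 + 1/59)/(2*(1/59)) - 5*9)/4477 = ((1/2)*59*(-1887/59) - 45)*(1/4477) = (-1887/2 - 45)*(1/4477) = -1977/2*1/4477 = -1977/8954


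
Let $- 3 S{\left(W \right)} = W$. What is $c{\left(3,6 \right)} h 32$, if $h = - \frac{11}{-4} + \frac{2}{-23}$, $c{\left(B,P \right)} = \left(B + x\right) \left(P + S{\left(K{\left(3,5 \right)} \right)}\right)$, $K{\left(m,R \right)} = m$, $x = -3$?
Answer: $0$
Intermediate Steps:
$S{\left(W \right)} = - \frac{W}{3}$
$c{\left(B,P \right)} = \left(-1 + P\right) \left(-3 + B\right)$ ($c{\left(B,P \right)} = \left(B - 3\right) \left(P - 1\right) = \left(-3 + B\right) \left(P - 1\right) = \left(-3 + B\right) \left(-1 + P\right) = \left(-1 + P\right) \left(-3 + B\right)$)
$h = \frac{245}{92}$ ($h = \left(-11\right) \left(- \frac{1}{4}\right) + 2 \left(- \frac{1}{23}\right) = \frac{11}{4} - \frac{2}{23} = \frac{245}{92} \approx 2.663$)
$c{\left(3,6 \right)} h 32 = \left(3 - 3 - 18 + 3 \cdot 6\right) \frac{245}{92} \cdot 32 = \left(3 - 3 - 18 + 18\right) \frac{245}{92} \cdot 32 = 0 \cdot \frac{245}{92} \cdot 32 = 0 \cdot 32 = 0$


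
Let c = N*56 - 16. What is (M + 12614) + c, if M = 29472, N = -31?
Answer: 40334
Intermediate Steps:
c = -1752 (c = -31*56 - 16 = -1736 - 16 = -1752)
(M + 12614) + c = (29472 + 12614) - 1752 = 42086 - 1752 = 40334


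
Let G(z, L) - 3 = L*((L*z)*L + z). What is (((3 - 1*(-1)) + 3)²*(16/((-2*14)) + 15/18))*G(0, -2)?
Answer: 77/2 ≈ 38.500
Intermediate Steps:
G(z, L) = 3 + L*(z + z*L²) (G(z, L) = 3 + L*((L*z)*L + z) = 3 + L*(z*L² + z) = 3 + L*(z + z*L²))
(((3 - 1*(-1)) + 3)²*(16/((-2*14)) + 15/18))*G(0, -2) = (((3 - 1*(-1)) + 3)²*(16/((-2*14)) + 15/18))*(3 - 2*0 + 0*(-2)³) = (((3 + 1) + 3)²*(16/(-28) + 15*(1/18)))*(3 + 0 + 0*(-8)) = ((4 + 3)²*(16*(-1/28) + ⅚))*(3 + 0 + 0) = (7²*(-4/7 + ⅚))*3 = (49*(11/42))*3 = (77/6)*3 = 77/2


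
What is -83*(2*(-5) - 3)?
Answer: 1079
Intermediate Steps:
-83*(2*(-5) - 3) = -83*(-10 - 3) = -83*(-13) = 1079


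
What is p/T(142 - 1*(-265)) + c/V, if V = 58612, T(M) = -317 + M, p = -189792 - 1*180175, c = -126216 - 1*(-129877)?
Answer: -10842088157/2637540 ≈ -4110.7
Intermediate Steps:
c = 3661 (c = -126216 + 129877 = 3661)
p = -369967 (p = -189792 - 180175 = -369967)
p/T(142 - 1*(-265)) + c/V = -369967/(-317 + (142 - 1*(-265))) + 3661/58612 = -369967/(-317 + (142 + 265)) + 3661*(1/58612) = -369967/(-317 + 407) + 3661/58612 = -369967/90 + 3661/58612 = -10842088157/2637540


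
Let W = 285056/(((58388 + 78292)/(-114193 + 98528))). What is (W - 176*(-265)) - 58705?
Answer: -8991833/201 ≈ -44736.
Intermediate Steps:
W = -6566768/201 (W = 285056/((136680/(-15665))) = 285056/((136680*(-1/15665))) = 285056/(-27336/3133) = 285056*(-3133/27336) = -6566768/201 ≈ -32671.)
(W - 176*(-265)) - 58705 = (-6566768/201 - 176*(-265)) - 58705 = (-6566768/201 + 46640) - 58705 = 2807872/201 - 58705 = -8991833/201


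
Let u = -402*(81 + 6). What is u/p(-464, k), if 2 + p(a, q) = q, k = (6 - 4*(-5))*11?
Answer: -17487/142 ≈ -123.15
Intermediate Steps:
k = 286 (k = (6 + 20)*11 = 26*11 = 286)
p(a, q) = -2 + q
u = -34974 (u = -402*87 = -34974)
u/p(-464, k) = -34974/(-2 + 286) = -34974/284 = -34974*1/284 = -17487/142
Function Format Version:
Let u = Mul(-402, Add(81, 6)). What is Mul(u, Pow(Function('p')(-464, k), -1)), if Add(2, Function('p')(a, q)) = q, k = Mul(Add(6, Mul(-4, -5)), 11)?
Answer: Rational(-17487, 142) ≈ -123.15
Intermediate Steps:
k = 286 (k = Mul(Add(6, 20), 11) = Mul(26, 11) = 286)
Function('p')(a, q) = Add(-2, q)
u = -34974 (u = Mul(-402, 87) = -34974)
Mul(u, Pow(Function('p')(-464, k), -1)) = Mul(-34974, Pow(Add(-2, 286), -1)) = Mul(-34974, Pow(284, -1)) = Mul(-34974, Rational(1, 284)) = Rational(-17487, 142)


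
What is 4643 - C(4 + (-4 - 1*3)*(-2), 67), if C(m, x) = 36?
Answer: 4607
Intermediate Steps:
4643 - C(4 + (-4 - 1*3)*(-2), 67) = 4643 - 1*36 = 4643 - 36 = 4607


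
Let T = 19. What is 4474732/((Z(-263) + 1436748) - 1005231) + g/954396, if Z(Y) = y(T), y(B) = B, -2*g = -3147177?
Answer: 206238600367/17160676344 ≈ 12.018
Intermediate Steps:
g = 3147177/2 (g = -½*(-3147177) = 3147177/2 ≈ 1.5736e+6)
Z(Y) = 19
4474732/((Z(-263) + 1436748) - 1005231) + g/954396 = 4474732/((19 + 1436748) - 1005231) + (3147177/2)/954396 = 4474732/(1436767 - 1005231) + (3147177/2)*(1/954396) = 4474732/431536 + 1049059/636264 = 4474732*(1/431536) + 1049059/636264 = 1118683/107884 + 1049059/636264 = 206238600367/17160676344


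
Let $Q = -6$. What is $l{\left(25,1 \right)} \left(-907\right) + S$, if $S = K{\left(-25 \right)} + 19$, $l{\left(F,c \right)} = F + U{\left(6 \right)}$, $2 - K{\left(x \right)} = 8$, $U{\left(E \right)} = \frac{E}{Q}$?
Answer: $-21755$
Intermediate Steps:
$U{\left(E \right)} = - \frac{E}{6}$ ($U{\left(E \right)} = \frac{E}{-6} = E \left(- \frac{1}{6}\right) = - \frac{E}{6}$)
$K{\left(x \right)} = -6$ ($K{\left(x \right)} = 2 - 8 = -6$)
$l{\left(F,c \right)} = -1 + F$ ($l{\left(F,c \right)} = F - 1 = -1 + F$)
$S = 13$ ($S = -6 + 19 = 13$)
$l{\left(25,1 \right)} \left(-907\right) + S = \left(-1 + 25\right) \left(-907\right) + 13 = 24 \left(-907\right) + 13 = -21768 + 13 = -21755$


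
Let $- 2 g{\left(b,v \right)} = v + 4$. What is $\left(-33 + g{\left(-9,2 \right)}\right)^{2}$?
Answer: $1296$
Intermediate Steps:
$g{\left(b,v \right)} = -2 - \frac{v}{2}$ ($g{\left(b,v \right)} = - \frac{v + 4}{2} = - \frac{4 + v}{2} = -2 - \frac{v}{2}$)
$\left(-33 + g{\left(-9,2 \right)}\right)^{2} = \left(-33 - 3\right)^{2} = \left(-36\right)^{2} = 1296$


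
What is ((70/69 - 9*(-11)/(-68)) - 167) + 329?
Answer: 758033/4692 ≈ 161.56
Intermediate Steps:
((70/69 - 9*(-11)/(-68)) - 167) + 329 = ((70*(1/69) + 99*(-1/68)) - 167) + 329 = ((70/69 - 99/68) - 167) + 329 = (-2071/4692 - 167) + 329 = -785635/4692 + 329 = 758033/4692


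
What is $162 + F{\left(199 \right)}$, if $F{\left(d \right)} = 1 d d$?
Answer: $39763$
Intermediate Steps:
$F{\left(d \right)} = d^{2}$ ($F{\left(d \right)} = d d = d^{2}$)
$162 + F{\left(199 \right)} = 162 + 199^{2} = 162 + 39601 = 39763$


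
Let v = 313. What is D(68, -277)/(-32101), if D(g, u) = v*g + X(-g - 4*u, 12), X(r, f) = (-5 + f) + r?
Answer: -22331/32101 ≈ -0.69565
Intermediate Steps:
X(r, f) = -5 + f + r
D(g, u) = 7 - 4*u + 312*g (D(g, u) = 313*g + (-5 + 12 + (-g - 4*u)) = 313*g + (7 - g - 4*u) = 7 - 4*u + 312*g)
D(68, -277)/(-32101) = (7 - 4*(-277) + 312*68)/(-32101) = (7 + 1108 + 21216)*(-1/32101) = 22331*(-1/32101) = -22331/32101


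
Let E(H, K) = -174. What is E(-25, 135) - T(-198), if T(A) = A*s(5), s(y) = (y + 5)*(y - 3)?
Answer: 3786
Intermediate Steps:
s(y) = (-3 + y)*(5 + y) (s(y) = (5 + y)*(-3 + y) = (-3 + y)*(5 + y))
T(A) = 20*A (T(A) = A*(-15 + 5**2 + 2*5) = A*(-15 + 25 + 10) = A*20 = 20*A)
E(-25, 135) - T(-198) = -174 - 20*(-198) = -174 - 1*(-3960) = -174 + 3960 = 3786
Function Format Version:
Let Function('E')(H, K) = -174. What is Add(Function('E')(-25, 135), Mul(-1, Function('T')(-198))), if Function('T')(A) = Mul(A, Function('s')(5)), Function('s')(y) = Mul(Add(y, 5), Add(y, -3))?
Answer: 3786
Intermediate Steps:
Function('s')(y) = Mul(Add(-3, y), Add(5, y)) (Function('s')(y) = Mul(Add(5, y), Add(-3, y)) = Mul(Add(-3, y), Add(5, y)))
Function('T')(A) = Mul(20, A) (Function('T')(A) = Mul(A, Add(-15, Pow(5, 2), Mul(2, 5))) = Mul(A, Add(-15, 25, 10)) = Mul(A, 20) = Mul(20, A))
Add(Function('E')(-25, 135), Mul(-1, Function('T')(-198))) = Add(-174, Mul(-1, Mul(20, -198))) = Add(-174, Mul(-1, -3960)) = Add(-174, 3960) = 3786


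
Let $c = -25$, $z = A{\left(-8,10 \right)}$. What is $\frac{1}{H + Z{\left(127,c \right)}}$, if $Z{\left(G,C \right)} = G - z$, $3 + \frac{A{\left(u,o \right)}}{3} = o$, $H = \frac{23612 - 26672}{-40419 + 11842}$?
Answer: $\frac{1681}{178366} \approx 0.0094244$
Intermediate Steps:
$H = \frac{180}{1681}$ ($H = - \frac{3060}{-28577} = \left(-3060\right) \left(- \frac{1}{28577}\right) = \frac{180}{1681} \approx 0.10708$)
$A{\left(u,o \right)} = -9 + 3 o$
$z = 21$ ($z = -9 + 3 \cdot 10 = -9 + 30 = 21$)
$Z{\left(G,C \right)} = -21 + G$ ($Z{\left(G,C \right)} = G - 21 = -21 + G$)
$\frac{1}{H + Z{\left(127,c \right)}} = \frac{1}{\frac{180}{1681} + \left(-21 + 127\right)} = \frac{1}{\frac{180}{1681} + 106} = \frac{1}{\frac{178366}{1681}} = \frac{1681}{178366}$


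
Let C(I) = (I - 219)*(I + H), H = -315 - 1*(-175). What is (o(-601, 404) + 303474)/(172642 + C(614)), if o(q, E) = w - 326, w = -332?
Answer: 9463/11246 ≈ 0.84145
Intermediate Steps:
H = -140 (H = -315 + 175 = -140)
o(q, E) = -658 (o(q, E) = -332 - 326 = -658)
C(I) = (-219 + I)*(-140 + I) (C(I) = (I - 219)*(I - 140) = (-219 + I)*(-140 + I))
(o(-601, 404) + 303474)/(172642 + C(614)) = (-658 + 303474)/(172642 + (30660 + 614² - 359*614)) = 302816/(172642 + (30660 + 376996 - 220426)) = 302816/(172642 + 187230) = 302816/359872 = 302816*(1/359872) = 9463/11246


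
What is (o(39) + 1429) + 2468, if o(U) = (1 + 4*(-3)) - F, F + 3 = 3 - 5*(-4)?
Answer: 3866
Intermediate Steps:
F = 20 (F = -3 + (3 - 5*(-4)) = -3 + (3 + 20) = -3 + 23 = 20)
o(U) = -31 (o(U) = (1 + 4*(-3)) - 1*20 = (1 - 12) - 20 = -11 - 20 = -31)
(o(39) + 1429) + 2468 = (-31 + 1429) + 2468 = 1398 + 2468 = 3866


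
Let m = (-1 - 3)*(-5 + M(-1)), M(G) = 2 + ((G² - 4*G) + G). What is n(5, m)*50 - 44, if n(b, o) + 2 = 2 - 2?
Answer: -144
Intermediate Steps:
M(G) = 2 + G² - 3*G (M(G) = 2 + (G² - 3*G) = 2 + G² - 3*G)
m = -4 (m = (-1 - 3)*(-5 + (2 + (-1)² - 3*(-1))) = -4*(-5 + (2 + 1 + 3)) = -4*(-5 + 6) = -4*1 = -4)
n(b, o) = -2 (n(b, o) = -2 + (2 - 2) = -2 + 0 = -2)
n(5, m)*50 - 44 = -2*50 - 44 = -100 - 44 = -144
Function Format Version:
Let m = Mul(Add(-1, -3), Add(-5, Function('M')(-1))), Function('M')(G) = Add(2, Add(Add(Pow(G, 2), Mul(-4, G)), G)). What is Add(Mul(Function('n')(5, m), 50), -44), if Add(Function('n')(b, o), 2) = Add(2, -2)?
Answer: -144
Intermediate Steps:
Function('M')(G) = Add(2, Pow(G, 2), Mul(-3, G)) (Function('M')(G) = Add(2, Add(Pow(G, 2), Mul(-3, G))) = Add(2, Pow(G, 2), Mul(-3, G)))
m = -4 (m = Mul(Add(-1, -3), Add(-5, Add(2, Pow(-1, 2), Mul(-3, -1)))) = Mul(-4, Add(-5, Add(2, 1, 3))) = Mul(-4, Add(-5, 6)) = Mul(-4, 1) = -4)
Function('n')(b, o) = -2 (Function('n')(b, o) = Add(-2, Add(2, -2)) = Add(-2, 0) = -2)
Add(Mul(Function('n')(5, m), 50), -44) = Add(Mul(-2, 50), -44) = Add(-100, -44) = -144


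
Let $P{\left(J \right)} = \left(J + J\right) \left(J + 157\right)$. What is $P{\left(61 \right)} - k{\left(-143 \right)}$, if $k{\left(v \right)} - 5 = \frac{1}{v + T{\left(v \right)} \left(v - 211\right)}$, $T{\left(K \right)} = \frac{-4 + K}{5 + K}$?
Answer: $\frac{318081565}{11962} \approx 26591.0$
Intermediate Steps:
$T{\left(K \right)} = \frac{-4 + K}{5 + K}$
$P{\left(J \right)} = 2 J \left(157 + J\right)$
$k{\left(v \right)} = 5 + \frac{1}{v + \frac{\left(-211 + v\right) \left(-4 + v\right)}{5 + v}}$ ($k{\left(v \right)} = 5 + \frac{1}{v + \frac{-4 + v}{5 + v} \left(v - 211\right)} = 5 + \frac{1}{v + \frac{-4 + v}{5 + v} \left(-211 + v\right)} = 5 + \frac{1}{v + \frac{\left(-211 + v\right) \left(-4 + v\right)}{5 + v}}$)
$P{\left(61 \right)} - k{\left(-143 \right)} = 2 \cdot 61 \left(157 + 61\right) - \frac{4225 - -150007 + 10 \left(-143\right)^{2}}{2 \left(422 + \left(-143\right)^{2} - -15015\right)} = 2 \cdot 61 \cdot 218 - \frac{4225 + 150007 + 10 \cdot 20449}{2 \left(422 + 20449 + 15015\right)} = 26596 - \frac{4225 + 150007 + 204490}{2 \cdot 35886} = 26596 - \frac{1}{2} \cdot \frac{1}{35886} \cdot 358722 = 26596 - \frac{59787}{11962} = \frac{318081565}{11962}$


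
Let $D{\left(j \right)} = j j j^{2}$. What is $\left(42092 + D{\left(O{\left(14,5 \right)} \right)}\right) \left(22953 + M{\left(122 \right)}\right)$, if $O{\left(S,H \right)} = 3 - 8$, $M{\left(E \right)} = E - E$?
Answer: $980483301$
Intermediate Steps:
$M{\left(E \right)} = 0$
$O{\left(S,H \right)} = -5$ ($O{\left(S,H \right)} = 3 - 8 = -5$)
$D{\left(j \right)} = j^{4}$ ($D{\left(j \right)} = j^{2} j^{2} = j^{4}$)
$\left(42092 + D{\left(O{\left(14,5 \right)} \right)}\right) \left(22953 + M{\left(122 \right)}\right) = \left(42092 + \left(-5\right)^{4}\right) \left(22953 + 0\right) = \left(42092 + 625\right) 22953 = 42717 \cdot 22953 = 980483301$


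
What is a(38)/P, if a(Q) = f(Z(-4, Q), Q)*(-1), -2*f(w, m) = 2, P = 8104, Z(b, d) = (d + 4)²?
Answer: 1/8104 ≈ 0.00012340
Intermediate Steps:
Z(b, d) = (4 + d)²
f(w, m) = -1 (f(w, m) = -½*2 = -1)
a(Q) = 1 (a(Q) = -1*(-1) = 1)
a(38)/P = 1/8104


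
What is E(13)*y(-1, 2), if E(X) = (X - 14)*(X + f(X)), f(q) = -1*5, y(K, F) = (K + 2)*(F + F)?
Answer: -32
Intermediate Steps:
y(K, F) = 2*F*(2 + K) (y(K, F) = (2 + K)*(2*F) = 2*F*(2 + K))
f(q) = -5
E(X) = (-14 + X)*(-5 + X) (E(X) = (X - 14)*(X - 5) = (-14 + X)*(-5 + X))
E(13)*y(-1, 2) = (70 + 13² - 19*13)*(2*2*(2 - 1)) = (70 + 169 - 247)*(2*2*1) = -8*4 = -32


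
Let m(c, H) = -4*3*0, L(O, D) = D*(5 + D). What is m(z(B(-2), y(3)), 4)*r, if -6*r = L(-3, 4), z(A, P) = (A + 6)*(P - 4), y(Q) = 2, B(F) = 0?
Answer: 0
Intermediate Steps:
z(A, P) = (-4 + P)*(6 + A) (z(A, P) = (6 + A)*(-4 + P) = (-4 + P)*(6 + A))
m(c, H) = 0 (m(c, H) = -12*0 = 0)
r = -6 (r = -2*(5 + 4)/3 = -2*9/3 = -⅙*36 = -6)
m(z(B(-2), y(3)), 4)*r = 0*(-6) = 0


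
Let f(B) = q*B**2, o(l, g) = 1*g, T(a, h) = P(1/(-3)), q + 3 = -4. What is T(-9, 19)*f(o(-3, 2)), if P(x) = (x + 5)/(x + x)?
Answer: 196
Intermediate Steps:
P(x) = (5 + x)/(2*x) (P(x) = (5 + x)/((2*x)) = (5 + x)*(1/(2*x)) = (5 + x)/(2*x))
q = -7 (q = -3 - 4 = -7)
T(a, h) = -7 (T(a, h) = (5 + 1/(-3))/(2*(1/(-3))) = (5 - 1/3)/(2*(-1/3)) = (1/2)*(-3)*(14/3) = -7)
o(l, g) = g
f(B) = -7*B**2
T(-9, 19)*f(o(-3, 2)) = -(-49)*2**2 = -(-49)*4 = -7*(-28) = 196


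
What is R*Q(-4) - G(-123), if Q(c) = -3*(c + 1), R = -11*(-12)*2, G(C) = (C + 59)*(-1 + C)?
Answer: -5560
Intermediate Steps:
G(C) = (-1 + C)*(59 + C) (G(C) = (59 + C)*(-1 + C) = (-1 + C)*(59 + C))
R = 264 (R = 132*2 = 264)
Q(c) = -3 - 3*c (Q(c) = -3*(1 + c) = -3 - 3*c)
R*Q(-4) - G(-123) = 264*(-3 - 3*(-4)) - (-59 + (-123)² + 58*(-123)) = 264*(-3 + 12) - (-59 + 15129 - 7134) = 264*9 - 1*7936 = 2376 - 7936 = -5560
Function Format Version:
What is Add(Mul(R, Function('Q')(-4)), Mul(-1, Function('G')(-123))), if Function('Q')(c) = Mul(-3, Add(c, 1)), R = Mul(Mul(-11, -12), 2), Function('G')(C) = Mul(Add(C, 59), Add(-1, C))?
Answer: -5560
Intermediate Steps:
Function('G')(C) = Mul(Add(-1, C), Add(59, C)) (Function('G')(C) = Mul(Add(59, C), Add(-1, C)) = Mul(Add(-1, C), Add(59, C)))
R = 264 (R = Mul(132, 2) = 264)
Function('Q')(c) = Add(-3, Mul(-3, c)) (Function('Q')(c) = Mul(-3, Add(1, c)) = Add(-3, Mul(-3, c)))
Add(Mul(R, Function('Q')(-4)), Mul(-1, Function('G')(-123))) = Add(Mul(264, Add(-3, Mul(-3, -4))), Mul(-1, Add(-59, Pow(-123, 2), Mul(58, -123)))) = Add(Mul(264, Add(-3, 12)), Mul(-1, Add(-59, 15129, -7134))) = Add(Mul(264, 9), Mul(-1, 7936)) = Add(2376, -7936) = -5560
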